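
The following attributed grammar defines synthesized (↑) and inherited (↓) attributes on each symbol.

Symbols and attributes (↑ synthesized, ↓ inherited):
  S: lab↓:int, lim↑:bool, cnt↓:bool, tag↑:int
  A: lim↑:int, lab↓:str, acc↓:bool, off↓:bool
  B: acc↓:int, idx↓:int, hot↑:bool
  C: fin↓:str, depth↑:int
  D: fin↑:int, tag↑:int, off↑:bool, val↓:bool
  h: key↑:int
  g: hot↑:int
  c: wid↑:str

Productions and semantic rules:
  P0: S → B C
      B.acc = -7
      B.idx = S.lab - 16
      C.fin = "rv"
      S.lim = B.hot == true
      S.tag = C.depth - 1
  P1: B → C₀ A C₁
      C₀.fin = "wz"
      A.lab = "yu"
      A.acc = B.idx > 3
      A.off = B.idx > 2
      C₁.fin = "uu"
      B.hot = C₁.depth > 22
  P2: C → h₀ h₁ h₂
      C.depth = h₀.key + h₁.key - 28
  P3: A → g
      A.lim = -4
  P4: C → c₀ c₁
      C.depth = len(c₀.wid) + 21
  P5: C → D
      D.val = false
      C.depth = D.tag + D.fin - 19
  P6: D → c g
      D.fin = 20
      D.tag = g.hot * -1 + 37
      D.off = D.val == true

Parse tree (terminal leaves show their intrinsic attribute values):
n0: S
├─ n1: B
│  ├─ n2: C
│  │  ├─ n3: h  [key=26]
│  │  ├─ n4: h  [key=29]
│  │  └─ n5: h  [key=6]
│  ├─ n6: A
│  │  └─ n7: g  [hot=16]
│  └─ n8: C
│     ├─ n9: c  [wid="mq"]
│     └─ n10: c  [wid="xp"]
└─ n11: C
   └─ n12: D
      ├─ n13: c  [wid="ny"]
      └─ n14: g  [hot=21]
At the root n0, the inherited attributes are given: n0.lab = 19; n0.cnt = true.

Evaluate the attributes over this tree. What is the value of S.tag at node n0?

1. n0.lab = 19  [given at root]
2. n0.cnt = true  [given at root]
3. n1.acc = -7  [-7]
4. n1.idx = 3  [S.lab - 16]
5. n2.fin = "wz"  ["wz"]
6. n3.key = 26  [terminal]
7. n4.key = 29  [terminal]
8. n5.key = 6  [terminal]
9. n2.depth = 27  [h₀.key + h₁.key - 28]
10. n6.lab = "yu"  ["yu"]
11. n6.acc = false  [B.idx > 3]
12. n6.off = true  [B.idx > 2]
13. n7.hot = 16  [terminal]
14. n6.lim = -4  [-4]
15. n8.fin = "uu"  ["uu"]
16. n9.wid = "mq"  [terminal]
17. n10.wid = "xp"  [terminal]
18. n8.depth = 23  [len(c₀.wid) + 21]
19. n1.hot = true  [C₁.depth > 22]
20. n11.fin = "rv"  ["rv"]
21. n12.val = false  [false]
22. n13.wid = "ny"  [terminal]
23. n14.hot = 21  [terminal]
24. n12.fin = 20  [20]
25. n12.tag = 16  [g.hot * -1 + 37]
26. n12.off = false  [D.val == true]
27. n11.depth = 17  [D.tag + D.fin - 19]
28. n0.lim = true  [B.hot == true]
29. n0.tag = 16  [C.depth - 1]

16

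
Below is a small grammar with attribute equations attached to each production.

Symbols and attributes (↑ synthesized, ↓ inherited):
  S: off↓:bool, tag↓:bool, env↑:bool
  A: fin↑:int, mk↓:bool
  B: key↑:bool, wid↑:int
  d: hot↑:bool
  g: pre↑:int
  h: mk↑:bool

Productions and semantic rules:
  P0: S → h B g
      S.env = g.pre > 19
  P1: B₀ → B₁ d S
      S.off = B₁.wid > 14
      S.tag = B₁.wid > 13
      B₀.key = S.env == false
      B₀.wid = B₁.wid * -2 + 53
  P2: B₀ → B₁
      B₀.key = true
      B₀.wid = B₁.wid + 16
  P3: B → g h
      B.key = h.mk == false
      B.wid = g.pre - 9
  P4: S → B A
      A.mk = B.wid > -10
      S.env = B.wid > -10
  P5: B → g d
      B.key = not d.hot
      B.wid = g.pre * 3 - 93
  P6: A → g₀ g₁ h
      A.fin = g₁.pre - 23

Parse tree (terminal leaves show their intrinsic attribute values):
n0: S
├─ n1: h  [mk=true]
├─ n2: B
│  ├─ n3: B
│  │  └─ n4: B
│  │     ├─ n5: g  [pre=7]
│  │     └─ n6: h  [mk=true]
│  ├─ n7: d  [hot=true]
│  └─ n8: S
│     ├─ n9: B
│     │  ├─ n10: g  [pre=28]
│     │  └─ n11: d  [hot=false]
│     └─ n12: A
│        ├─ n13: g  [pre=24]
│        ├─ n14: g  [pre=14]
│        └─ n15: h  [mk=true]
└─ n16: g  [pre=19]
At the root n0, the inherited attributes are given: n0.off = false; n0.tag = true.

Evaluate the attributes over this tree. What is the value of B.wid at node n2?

1. n0.off = false  [given at root]
2. n0.tag = true  [given at root]
3. n1.mk = true  [terminal]
4. n5.pre = 7  [terminal]
5. n6.mk = true  [terminal]
6. n4.key = false  [h.mk == false]
7. n4.wid = -2  [g.pre - 9]
8. n3.key = true  [true]
9. n3.wid = 14  [B₁.wid + 16]
10. n7.hot = true  [terminal]
11. n8.off = false  [B₁.wid > 14]
12. n8.tag = true  [B₁.wid > 13]
13. n10.pre = 28  [terminal]
14. n11.hot = false  [terminal]
15. n9.key = true  [not d.hot]
16. n9.wid = -9  [g.pre * 3 - 93]
17. n12.mk = true  [B.wid > -10]
18. n13.pre = 24  [terminal]
19. n14.pre = 14  [terminal]
20. n15.mk = true  [terminal]
21. n12.fin = -9  [g₁.pre - 23]
22. n8.env = true  [B.wid > -10]
23. n2.key = false  [S.env == false]
24. n2.wid = 25  [B₁.wid * -2 + 53]
25. n16.pre = 19  [terminal]
26. n0.env = false  [g.pre > 19]

25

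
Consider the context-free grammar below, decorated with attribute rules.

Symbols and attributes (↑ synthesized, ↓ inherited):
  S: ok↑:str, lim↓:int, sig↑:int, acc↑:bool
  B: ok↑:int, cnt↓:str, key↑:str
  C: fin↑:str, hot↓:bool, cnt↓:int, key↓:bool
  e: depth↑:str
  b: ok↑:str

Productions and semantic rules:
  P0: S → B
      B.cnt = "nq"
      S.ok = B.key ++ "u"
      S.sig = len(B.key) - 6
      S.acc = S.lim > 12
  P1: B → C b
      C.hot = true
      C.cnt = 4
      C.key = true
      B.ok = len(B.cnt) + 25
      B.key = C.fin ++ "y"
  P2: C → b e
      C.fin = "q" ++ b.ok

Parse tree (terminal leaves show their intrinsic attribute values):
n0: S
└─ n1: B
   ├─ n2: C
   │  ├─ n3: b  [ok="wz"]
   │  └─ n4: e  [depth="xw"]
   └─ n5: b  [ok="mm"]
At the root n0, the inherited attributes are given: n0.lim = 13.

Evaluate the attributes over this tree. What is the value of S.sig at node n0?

1. n0.lim = 13  [given at root]
2. n1.cnt = "nq"  ["nq"]
3. n2.hot = true  [true]
4. n2.cnt = 4  [4]
5. n2.key = true  [true]
6. n3.ok = "wz"  [terminal]
7. n4.depth = "xw"  [terminal]
8. n2.fin = "qwz"  ["q" ++ b.ok]
9. n5.ok = "mm"  [terminal]
10. n1.ok = 27  [len(B.cnt) + 25]
11. n1.key = "qwzy"  [C.fin ++ "y"]
12. n0.ok = "qwzyu"  [B.key ++ "u"]
13. n0.sig = -2  [len(B.key) - 6]
14. n0.acc = true  [S.lim > 12]

-2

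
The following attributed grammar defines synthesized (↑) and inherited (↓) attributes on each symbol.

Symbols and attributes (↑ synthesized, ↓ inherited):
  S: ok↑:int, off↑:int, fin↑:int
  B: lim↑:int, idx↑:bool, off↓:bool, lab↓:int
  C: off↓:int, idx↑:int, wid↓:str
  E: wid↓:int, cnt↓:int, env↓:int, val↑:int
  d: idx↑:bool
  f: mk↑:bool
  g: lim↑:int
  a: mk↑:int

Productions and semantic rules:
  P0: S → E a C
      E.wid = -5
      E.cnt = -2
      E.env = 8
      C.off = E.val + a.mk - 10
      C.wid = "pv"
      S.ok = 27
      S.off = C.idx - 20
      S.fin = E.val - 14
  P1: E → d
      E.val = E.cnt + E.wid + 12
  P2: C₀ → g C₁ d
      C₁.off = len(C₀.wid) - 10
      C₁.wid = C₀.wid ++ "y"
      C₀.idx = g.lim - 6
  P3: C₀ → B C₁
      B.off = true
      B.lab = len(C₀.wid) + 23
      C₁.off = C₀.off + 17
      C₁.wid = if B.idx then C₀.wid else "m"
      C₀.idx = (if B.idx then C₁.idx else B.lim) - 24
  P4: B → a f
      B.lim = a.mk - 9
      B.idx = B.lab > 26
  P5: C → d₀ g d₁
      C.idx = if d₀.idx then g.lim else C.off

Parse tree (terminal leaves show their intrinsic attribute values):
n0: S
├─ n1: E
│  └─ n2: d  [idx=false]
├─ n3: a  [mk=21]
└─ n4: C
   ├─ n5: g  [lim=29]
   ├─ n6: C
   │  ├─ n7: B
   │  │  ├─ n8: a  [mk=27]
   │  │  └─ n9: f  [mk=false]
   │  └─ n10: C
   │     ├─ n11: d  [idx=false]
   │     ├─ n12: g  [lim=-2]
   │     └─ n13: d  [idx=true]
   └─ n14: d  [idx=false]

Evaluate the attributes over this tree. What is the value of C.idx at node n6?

-6

1. n1.wid = -5  [-5]
2. n1.cnt = -2  [-2]
3. n1.env = 8  [8]
4. n2.idx = false  [terminal]
5. n1.val = 5  [E.cnt + E.wid + 12]
6. n3.mk = 21  [terminal]
7. n4.off = 16  [E.val + a.mk - 10]
8. n4.wid = "pv"  ["pv"]
9. n5.lim = 29  [terminal]
10. n6.off = -8  [len(C₀.wid) - 10]
11. n6.wid = "pvy"  [C₀.wid ++ "y"]
12. n7.off = true  [true]
13. n7.lab = 26  [len(C₀.wid) + 23]
14. n8.mk = 27  [terminal]
15. n9.mk = false  [terminal]
16. n7.lim = 18  [a.mk - 9]
17. n7.idx = false  [B.lab > 26]
18. n10.off = 9  [C₀.off + 17]
19. n10.wid = "m"  [if B.idx then C₀.wid else "m"]
20. n11.idx = false  [terminal]
21. n12.lim = -2  [terminal]
22. n13.idx = true  [terminal]
23. n10.idx = 9  [if d₀.idx then g.lim else C.off]
24. n6.idx = -6  [(if B.idx then C₁.idx else B.lim) - 24]
25. n14.idx = false  [terminal]
26. n4.idx = 23  [g.lim - 6]
27. n0.ok = 27  [27]
28. n0.off = 3  [C.idx - 20]
29. n0.fin = -9  [E.val - 14]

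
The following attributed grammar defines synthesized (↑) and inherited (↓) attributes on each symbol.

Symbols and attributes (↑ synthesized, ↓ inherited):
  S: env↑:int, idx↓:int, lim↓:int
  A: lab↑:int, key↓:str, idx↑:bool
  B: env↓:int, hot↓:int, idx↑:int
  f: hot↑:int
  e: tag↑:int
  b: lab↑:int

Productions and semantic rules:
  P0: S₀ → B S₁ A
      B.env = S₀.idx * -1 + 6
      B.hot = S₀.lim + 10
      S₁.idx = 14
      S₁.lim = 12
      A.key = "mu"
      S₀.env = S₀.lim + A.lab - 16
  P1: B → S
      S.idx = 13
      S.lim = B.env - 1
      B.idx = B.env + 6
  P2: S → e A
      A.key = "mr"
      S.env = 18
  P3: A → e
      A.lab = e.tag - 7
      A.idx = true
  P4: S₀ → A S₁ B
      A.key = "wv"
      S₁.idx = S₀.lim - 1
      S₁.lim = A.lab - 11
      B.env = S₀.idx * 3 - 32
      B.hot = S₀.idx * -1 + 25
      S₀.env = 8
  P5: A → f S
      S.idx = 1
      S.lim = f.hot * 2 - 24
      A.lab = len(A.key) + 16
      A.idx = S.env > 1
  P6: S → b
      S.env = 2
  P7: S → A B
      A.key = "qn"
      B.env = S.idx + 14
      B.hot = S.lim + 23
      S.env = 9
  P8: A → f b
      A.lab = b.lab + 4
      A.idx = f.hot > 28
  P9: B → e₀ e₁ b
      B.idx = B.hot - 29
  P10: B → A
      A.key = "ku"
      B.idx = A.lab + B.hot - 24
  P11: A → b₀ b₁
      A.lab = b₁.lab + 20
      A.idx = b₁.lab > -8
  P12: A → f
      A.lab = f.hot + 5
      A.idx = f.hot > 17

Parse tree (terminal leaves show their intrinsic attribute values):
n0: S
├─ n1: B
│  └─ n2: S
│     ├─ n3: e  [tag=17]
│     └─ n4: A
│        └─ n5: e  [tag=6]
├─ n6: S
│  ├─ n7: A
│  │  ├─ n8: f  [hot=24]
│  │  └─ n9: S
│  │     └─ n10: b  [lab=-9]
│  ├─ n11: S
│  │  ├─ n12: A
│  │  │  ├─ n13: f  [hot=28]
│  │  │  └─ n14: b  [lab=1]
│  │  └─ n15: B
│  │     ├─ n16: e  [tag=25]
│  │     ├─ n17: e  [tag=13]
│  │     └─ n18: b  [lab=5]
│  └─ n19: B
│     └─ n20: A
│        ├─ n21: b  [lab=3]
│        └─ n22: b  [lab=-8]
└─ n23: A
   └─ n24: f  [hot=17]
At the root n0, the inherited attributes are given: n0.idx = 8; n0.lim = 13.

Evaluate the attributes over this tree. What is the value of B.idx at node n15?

1

1. n0.idx = 8  [given at root]
2. n0.lim = 13  [given at root]
3. n1.env = -2  [S₀.idx * -1 + 6]
4. n1.hot = 23  [S₀.lim + 10]
5. n2.idx = 13  [13]
6. n2.lim = -3  [B.env - 1]
7. n3.tag = 17  [terminal]
8. n4.key = "mr"  ["mr"]
9. n5.tag = 6  [terminal]
10. n4.lab = -1  [e.tag - 7]
11. n4.idx = true  [true]
12. n2.env = 18  [18]
13. n1.idx = 4  [B.env + 6]
14. n6.idx = 14  [14]
15. n6.lim = 12  [12]
16. n7.key = "wv"  ["wv"]
17. n8.hot = 24  [terminal]
18. n9.idx = 1  [1]
19. n9.lim = 24  [f.hot * 2 - 24]
20. n10.lab = -9  [terminal]
21. n9.env = 2  [2]
22. n7.lab = 18  [len(A.key) + 16]
23. n7.idx = true  [S.env > 1]
24. n11.idx = 11  [S₀.lim - 1]
25. n11.lim = 7  [A.lab - 11]
26. n12.key = "qn"  ["qn"]
27. n13.hot = 28  [terminal]
28. n14.lab = 1  [terminal]
29. n12.lab = 5  [b.lab + 4]
30. n12.idx = false  [f.hot > 28]
31. n15.env = 25  [S.idx + 14]
32. n15.hot = 30  [S.lim + 23]
33. n16.tag = 25  [terminal]
34. n17.tag = 13  [terminal]
35. n18.lab = 5  [terminal]
36. n15.idx = 1  [B.hot - 29]
37. n11.env = 9  [9]
38. n19.env = 10  [S₀.idx * 3 - 32]
39. n19.hot = 11  [S₀.idx * -1 + 25]
40. n20.key = "ku"  ["ku"]
41. n21.lab = 3  [terminal]
42. n22.lab = -8  [terminal]
43. n20.lab = 12  [b₁.lab + 20]
44. n20.idx = false  [b₁.lab > -8]
45. n19.idx = -1  [A.lab + B.hot - 24]
46. n6.env = 8  [8]
47. n23.key = "mu"  ["mu"]
48. n24.hot = 17  [terminal]
49. n23.lab = 22  [f.hot + 5]
50. n23.idx = false  [f.hot > 17]
51. n0.env = 19  [S₀.lim + A.lab - 16]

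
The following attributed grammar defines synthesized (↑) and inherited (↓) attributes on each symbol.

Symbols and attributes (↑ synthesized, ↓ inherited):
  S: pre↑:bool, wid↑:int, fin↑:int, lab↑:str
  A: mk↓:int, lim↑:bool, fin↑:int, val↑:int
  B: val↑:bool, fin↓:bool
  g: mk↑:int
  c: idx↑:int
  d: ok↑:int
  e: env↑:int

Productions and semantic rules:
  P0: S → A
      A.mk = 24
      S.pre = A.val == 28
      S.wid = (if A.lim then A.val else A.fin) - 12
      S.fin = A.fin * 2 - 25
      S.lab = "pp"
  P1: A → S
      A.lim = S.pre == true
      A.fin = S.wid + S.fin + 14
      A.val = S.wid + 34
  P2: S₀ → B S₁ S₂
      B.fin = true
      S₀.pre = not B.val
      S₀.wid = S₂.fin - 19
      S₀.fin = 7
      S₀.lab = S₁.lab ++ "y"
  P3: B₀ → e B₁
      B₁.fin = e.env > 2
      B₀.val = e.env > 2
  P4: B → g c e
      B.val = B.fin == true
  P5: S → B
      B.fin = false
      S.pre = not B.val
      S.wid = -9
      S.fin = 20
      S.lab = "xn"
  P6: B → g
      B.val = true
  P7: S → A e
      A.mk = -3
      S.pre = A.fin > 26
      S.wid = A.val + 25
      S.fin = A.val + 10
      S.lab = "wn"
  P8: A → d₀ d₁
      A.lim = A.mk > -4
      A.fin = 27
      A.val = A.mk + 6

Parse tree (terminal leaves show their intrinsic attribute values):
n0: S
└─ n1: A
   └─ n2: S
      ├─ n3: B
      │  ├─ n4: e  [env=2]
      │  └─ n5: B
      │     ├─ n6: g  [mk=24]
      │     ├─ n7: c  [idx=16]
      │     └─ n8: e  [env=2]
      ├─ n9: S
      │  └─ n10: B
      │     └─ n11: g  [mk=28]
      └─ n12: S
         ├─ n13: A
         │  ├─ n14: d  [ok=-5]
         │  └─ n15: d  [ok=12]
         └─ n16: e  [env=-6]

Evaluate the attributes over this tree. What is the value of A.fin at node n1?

15

1. n1.mk = 24  [24]
2. n3.fin = true  [true]
3. n4.env = 2  [terminal]
4. n5.fin = false  [e.env > 2]
5. n6.mk = 24  [terminal]
6. n7.idx = 16  [terminal]
7. n8.env = 2  [terminal]
8. n5.val = false  [B.fin == true]
9. n3.val = false  [e.env > 2]
10. n10.fin = false  [false]
11. n11.mk = 28  [terminal]
12. n10.val = true  [true]
13. n9.pre = false  [not B.val]
14. n9.wid = -9  [-9]
15. n9.fin = 20  [20]
16. n9.lab = "xn"  ["xn"]
17. n13.mk = -3  [-3]
18. n14.ok = -5  [terminal]
19. n15.ok = 12  [terminal]
20. n13.lim = true  [A.mk > -4]
21. n13.fin = 27  [27]
22. n13.val = 3  [A.mk + 6]
23. n16.env = -6  [terminal]
24. n12.pre = true  [A.fin > 26]
25. n12.wid = 28  [A.val + 25]
26. n12.fin = 13  [A.val + 10]
27. n12.lab = "wn"  ["wn"]
28. n2.pre = true  [not B.val]
29. n2.wid = -6  [S₂.fin - 19]
30. n2.fin = 7  [7]
31. n2.lab = "xny"  [S₁.lab ++ "y"]
32. n1.lim = true  [S.pre == true]
33. n1.fin = 15  [S.wid + S.fin + 14]
34. n1.val = 28  [S.wid + 34]
35. n0.pre = true  [A.val == 28]
36. n0.wid = 16  [(if A.lim then A.val else A.fin) - 12]
37. n0.fin = 5  [A.fin * 2 - 25]
38. n0.lab = "pp"  ["pp"]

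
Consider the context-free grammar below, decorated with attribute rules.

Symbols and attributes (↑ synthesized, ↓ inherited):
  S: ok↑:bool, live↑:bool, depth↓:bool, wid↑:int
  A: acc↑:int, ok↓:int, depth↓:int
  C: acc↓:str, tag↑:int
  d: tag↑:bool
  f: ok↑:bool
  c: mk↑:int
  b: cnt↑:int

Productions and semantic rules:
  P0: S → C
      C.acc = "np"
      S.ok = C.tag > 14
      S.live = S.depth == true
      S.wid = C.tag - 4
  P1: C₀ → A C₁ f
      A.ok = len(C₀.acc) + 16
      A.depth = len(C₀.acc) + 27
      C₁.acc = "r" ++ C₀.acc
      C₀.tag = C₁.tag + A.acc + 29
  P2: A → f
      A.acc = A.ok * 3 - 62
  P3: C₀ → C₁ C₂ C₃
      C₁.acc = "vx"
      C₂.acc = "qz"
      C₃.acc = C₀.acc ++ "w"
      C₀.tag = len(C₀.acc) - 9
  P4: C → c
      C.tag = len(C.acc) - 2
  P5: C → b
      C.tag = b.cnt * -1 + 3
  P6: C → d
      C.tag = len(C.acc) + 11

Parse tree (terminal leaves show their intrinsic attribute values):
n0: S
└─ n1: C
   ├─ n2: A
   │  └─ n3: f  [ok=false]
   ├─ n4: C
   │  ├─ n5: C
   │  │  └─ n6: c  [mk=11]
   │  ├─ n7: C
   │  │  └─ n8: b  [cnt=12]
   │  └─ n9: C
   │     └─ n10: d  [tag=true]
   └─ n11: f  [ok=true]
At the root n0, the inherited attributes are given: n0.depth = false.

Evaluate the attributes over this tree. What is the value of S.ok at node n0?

true

1. n0.depth = false  [given at root]
2. n1.acc = "np"  ["np"]
3. n2.ok = 18  [len(C₀.acc) + 16]
4. n2.depth = 29  [len(C₀.acc) + 27]
5. n3.ok = false  [terminal]
6. n2.acc = -8  [A.ok * 3 - 62]
7. n4.acc = "rnp"  ["r" ++ C₀.acc]
8. n5.acc = "vx"  ["vx"]
9. n6.mk = 11  [terminal]
10. n5.tag = 0  [len(C.acc) - 2]
11. n7.acc = "qz"  ["qz"]
12. n8.cnt = 12  [terminal]
13. n7.tag = -9  [b.cnt * -1 + 3]
14. n9.acc = "rnpw"  [C₀.acc ++ "w"]
15. n10.tag = true  [terminal]
16. n9.tag = 15  [len(C.acc) + 11]
17. n4.tag = -6  [len(C₀.acc) - 9]
18. n11.ok = true  [terminal]
19. n1.tag = 15  [C₁.tag + A.acc + 29]
20. n0.ok = true  [C.tag > 14]
21. n0.live = false  [S.depth == true]
22. n0.wid = 11  [C.tag - 4]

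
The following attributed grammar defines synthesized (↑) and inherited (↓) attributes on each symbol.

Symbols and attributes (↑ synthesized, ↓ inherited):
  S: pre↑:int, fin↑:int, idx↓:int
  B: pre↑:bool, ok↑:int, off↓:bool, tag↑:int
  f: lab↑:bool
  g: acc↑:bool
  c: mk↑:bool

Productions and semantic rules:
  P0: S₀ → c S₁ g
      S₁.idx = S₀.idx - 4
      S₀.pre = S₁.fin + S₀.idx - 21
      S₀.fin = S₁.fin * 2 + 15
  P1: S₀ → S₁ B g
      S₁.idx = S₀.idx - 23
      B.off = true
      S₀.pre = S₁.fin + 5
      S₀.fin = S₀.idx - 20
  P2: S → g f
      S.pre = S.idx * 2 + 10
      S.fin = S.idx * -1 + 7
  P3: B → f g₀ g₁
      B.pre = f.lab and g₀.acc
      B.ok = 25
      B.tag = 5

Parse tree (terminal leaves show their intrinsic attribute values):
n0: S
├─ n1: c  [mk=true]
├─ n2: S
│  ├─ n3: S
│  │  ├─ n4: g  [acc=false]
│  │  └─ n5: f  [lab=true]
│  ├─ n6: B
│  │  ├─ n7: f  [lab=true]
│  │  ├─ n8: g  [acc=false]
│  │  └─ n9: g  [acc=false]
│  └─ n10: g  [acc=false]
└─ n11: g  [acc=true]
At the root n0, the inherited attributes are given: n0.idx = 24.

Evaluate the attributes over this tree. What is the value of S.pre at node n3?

4

1. n0.idx = 24  [given at root]
2. n1.mk = true  [terminal]
3. n2.idx = 20  [S₀.idx - 4]
4. n3.idx = -3  [S₀.idx - 23]
5. n4.acc = false  [terminal]
6. n5.lab = true  [terminal]
7. n3.pre = 4  [S.idx * 2 + 10]
8. n3.fin = 10  [S.idx * -1 + 7]
9. n6.off = true  [true]
10. n7.lab = true  [terminal]
11. n8.acc = false  [terminal]
12. n9.acc = false  [terminal]
13. n6.pre = false  [f.lab and g₀.acc]
14. n6.ok = 25  [25]
15. n6.tag = 5  [5]
16. n10.acc = false  [terminal]
17. n2.pre = 15  [S₁.fin + 5]
18. n2.fin = 0  [S₀.idx - 20]
19. n11.acc = true  [terminal]
20. n0.pre = 3  [S₁.fin + S₀.idx - 21]
21. n0.fin = 15  [S₁.fin * 2 + 15]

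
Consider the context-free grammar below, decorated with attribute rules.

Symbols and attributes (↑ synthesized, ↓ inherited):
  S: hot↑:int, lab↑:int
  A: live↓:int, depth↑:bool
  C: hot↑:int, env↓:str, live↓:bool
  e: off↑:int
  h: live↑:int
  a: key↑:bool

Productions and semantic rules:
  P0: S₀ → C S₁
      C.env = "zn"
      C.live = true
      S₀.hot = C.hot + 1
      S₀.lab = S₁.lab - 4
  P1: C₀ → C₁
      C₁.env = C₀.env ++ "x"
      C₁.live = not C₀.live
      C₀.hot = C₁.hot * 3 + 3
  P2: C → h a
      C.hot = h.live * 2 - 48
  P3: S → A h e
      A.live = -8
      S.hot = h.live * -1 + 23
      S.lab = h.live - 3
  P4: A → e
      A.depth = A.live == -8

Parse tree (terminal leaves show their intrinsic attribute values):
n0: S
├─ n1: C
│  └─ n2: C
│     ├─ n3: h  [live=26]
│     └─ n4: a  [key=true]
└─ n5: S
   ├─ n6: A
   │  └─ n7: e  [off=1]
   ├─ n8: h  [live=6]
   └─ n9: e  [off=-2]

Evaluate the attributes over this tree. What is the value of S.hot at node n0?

16

1. n1.env = "zn"  ["zn"]
2. n1.live = true  [true]
3. n2.env = "znx"  [C₀.env ++ "x"]
4. n2.live = false  [not C₀.live]
5. n3.live = 26  [terminal]
6. n4.key = true  [terminal]
7. n2.hot = 4  [h.live * 2 - 48]
8. n1.hot = 15  [C₁.hot * 3 + 3]
9. n6.live = -8  [-8]
10. n7.off = 1  [terminal]
11. n6.depth = true  [A.live == -8]
12. n8.live = 6  [terminal]
13. n9.off = -2  [terminal]
14. n5.hot = 17  [h.live * -1 + 23]
15. n5.lab = 3  [h.live - 3]
16. n0.hot = 16  [C.hot + 1]
17. n0.lab = -1  [S₁.lab - 4]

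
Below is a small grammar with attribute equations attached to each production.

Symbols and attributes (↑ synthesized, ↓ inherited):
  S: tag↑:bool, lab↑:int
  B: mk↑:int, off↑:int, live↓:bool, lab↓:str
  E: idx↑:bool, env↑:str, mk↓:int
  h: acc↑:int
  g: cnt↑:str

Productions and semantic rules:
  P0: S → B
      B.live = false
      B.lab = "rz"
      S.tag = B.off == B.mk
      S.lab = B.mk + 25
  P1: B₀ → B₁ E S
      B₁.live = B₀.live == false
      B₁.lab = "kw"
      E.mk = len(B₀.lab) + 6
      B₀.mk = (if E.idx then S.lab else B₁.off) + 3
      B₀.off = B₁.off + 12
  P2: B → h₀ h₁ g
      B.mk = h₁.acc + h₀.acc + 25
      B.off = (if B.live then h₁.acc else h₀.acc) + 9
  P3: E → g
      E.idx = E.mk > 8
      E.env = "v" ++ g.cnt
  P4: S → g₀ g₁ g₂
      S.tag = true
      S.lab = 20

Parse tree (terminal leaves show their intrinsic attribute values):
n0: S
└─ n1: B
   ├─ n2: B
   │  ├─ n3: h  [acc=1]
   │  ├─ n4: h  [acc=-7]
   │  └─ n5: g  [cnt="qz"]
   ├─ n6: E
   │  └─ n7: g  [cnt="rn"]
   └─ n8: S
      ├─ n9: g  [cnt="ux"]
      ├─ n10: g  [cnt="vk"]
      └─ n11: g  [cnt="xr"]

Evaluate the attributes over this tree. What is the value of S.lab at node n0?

30

1. n1.live = false  [false]
2. n1.lab = "rz"  ["rz"]
3. n2.live = true  [B₀.live == false]
4. n2.lab = "kw"  ["kw"]
5. n3.acc = 1  [terminal]
6. n4.acc = -7  [terminal]
7. n5.cnt = "qz"  [terminal]
8. n2.mk = 19  [h₁.acc + h₀.acc + 25]
9. n2.off = 2  [(if B.live then h₁.acc else h₀.acc) + 9]
10. n6.mk = 8  [len(B₀.lab) + 6]
11. n7.cnt = "rn"  [terminal]
12. n6.idx = false  [E.mk > 8]
13. n6.env = "vrn"  ["v" ++ g.cnt]
14. n9.cnt = "ux"  [terminal]
15. n10.cnt = "vk"  [terminal]
16. n11.cnt = "xr"  [terminal]
17. n8.tag = true  [true]
18. n8.lab = 20  [20]
19. n1.mk = 5  [(if E.idx then S.lab else B₁.off) + 3]
20. n1.off = 14  [B₁.off + 12]
21. n0.tag = false  [B.off == B.mk]
22. n0.lab = 30  [B.mk + 25]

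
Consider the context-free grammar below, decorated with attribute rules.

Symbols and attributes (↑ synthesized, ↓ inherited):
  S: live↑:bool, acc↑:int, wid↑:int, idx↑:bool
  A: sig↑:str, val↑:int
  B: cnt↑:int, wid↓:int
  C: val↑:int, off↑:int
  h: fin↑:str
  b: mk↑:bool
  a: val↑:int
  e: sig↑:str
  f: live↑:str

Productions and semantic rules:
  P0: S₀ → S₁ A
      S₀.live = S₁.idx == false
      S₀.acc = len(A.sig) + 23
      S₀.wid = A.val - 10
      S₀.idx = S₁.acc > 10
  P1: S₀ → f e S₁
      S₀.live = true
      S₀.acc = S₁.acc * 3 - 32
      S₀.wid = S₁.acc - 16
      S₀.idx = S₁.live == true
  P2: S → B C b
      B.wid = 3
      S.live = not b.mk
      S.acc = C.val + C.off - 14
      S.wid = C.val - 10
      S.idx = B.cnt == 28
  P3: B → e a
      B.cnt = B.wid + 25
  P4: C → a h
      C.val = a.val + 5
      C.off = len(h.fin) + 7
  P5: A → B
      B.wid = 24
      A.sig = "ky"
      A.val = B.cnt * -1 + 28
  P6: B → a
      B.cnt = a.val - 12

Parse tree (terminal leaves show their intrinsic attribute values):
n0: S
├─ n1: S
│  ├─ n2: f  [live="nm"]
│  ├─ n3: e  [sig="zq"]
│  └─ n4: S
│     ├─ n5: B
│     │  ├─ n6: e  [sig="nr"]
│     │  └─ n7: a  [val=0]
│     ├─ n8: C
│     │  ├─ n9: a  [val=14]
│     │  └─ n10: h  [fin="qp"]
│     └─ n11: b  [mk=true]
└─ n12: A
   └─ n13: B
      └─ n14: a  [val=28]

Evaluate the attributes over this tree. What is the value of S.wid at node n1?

-2

1. n2.live = "nm"  [terminal]
2. n3.sig = "zq"  [terminal]
3. n5.wid = 3  [3]
4. n6.sig = "nr"  [terminal]
5. n7.val = 0  [terminal]
6. n5.cnt = 28  [B.wid + 25]
7. n9.val = 14  [terminal]
8. n10.fin = "qp"  [terminal]
9. n8.val = 19  [a.val + 5]
10. n8.off = 9  [len(h.fin) + 7]
11. n11.mk = true  [terminal]
12. n4.live = false  [not b.mk]
13. n4.acc = 14  [C.val + C.off - 14]
14. n4.wid = 9  [C.val - 10]
15. n4.idx = true  [B.cnt == 28]
16. n1.live = true  [true]
17. n1.acc = 10  [S₁.acc * 3 - 32]
18. n1.wid = -2  [S₁.acc - 16]
19. n1.idx = false  [S₁.live == true]
20. n13.wid = 24  [24]
21. n14.val = 28  [terminal]
22. n13.cnt = 16  [a.val - 12]
23. n12.sig = "ky"  ["ky"]
24. n12.val = 12  [B.cnt * -1 + 28]
25. n0.live = true  [S₁.idx == false]
26. n0.acc = 25  [len(A.sig) + 23]
27. n0.wid = 2  [A.val - 10]
28. n0.idx = false  [S₁.acc > 10]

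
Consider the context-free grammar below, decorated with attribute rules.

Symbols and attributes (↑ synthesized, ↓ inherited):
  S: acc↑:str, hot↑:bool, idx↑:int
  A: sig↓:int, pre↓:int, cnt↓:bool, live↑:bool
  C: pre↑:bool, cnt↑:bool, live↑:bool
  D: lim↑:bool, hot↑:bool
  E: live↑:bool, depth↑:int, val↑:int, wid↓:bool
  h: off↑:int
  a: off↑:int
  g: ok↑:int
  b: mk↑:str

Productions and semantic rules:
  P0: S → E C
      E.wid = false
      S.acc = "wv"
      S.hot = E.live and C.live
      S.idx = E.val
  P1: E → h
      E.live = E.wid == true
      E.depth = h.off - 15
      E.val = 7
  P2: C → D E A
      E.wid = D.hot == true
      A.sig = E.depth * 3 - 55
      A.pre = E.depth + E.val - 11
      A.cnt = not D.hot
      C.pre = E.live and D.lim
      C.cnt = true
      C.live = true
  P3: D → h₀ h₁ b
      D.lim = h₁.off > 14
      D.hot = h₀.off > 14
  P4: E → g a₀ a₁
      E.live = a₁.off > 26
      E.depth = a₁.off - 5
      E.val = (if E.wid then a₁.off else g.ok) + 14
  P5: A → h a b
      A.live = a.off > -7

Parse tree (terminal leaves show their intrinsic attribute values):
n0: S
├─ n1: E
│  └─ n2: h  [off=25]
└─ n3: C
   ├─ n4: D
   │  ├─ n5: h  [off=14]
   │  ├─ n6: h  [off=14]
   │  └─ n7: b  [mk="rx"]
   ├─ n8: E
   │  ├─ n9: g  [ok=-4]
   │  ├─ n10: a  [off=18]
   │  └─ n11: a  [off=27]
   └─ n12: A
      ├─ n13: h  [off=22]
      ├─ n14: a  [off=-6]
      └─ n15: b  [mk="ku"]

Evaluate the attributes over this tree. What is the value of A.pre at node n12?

1. n1.wid = false  [false]
2. n2.off = 25  [terminal]
3. n1.live = false  [E.wid == true]
4. n1.depth = 10  [h.off - 15]
5. n1.val = 7  [7]
6. n5.off = 14  [terminal]
7. n6.off = 14  [terminal]
8. n7.mk = "rx"  [terminal]
9. n4.lim = false  [h₁.off > 14]
10. n4.hot = false  [h₀.off > 14]
11. n8.wid = false  [D.hot == true]
12. n9.ok = -4  [terminal]
13. n10.off = 18  [terminal]
14. n11.off = 27  [terminal]
15. n8.live = true  [a₁.off > 26]
16. n8.depth = 22  [a₁.off - 5]
17. n8.val = 10  [(if E.wid then a₁.off else g.ok) + 14]
18. n12.sig = 11  [E.depth * 3 - 55]
19. n12.pre = 21  [E.depth + E.val - 11]
20. n12.cnt = true  [not D.hot]
21. n13.off = 22  [terminal]
22. n14.off = -6  [terminal]
23. n15.mk = "ku"  [terminal]
24. n12.live = true  [a.off > -7]
25. n3.pre = false  [E.live and D.lim]
26. n3.cnt = true  [true]
27. n3.live = true  [true]
28. n0.acc = "wv"  ["wv"]
29. n0.hot = false  [E.live and C.live]
30. n0.idx = 7  [E.val]

21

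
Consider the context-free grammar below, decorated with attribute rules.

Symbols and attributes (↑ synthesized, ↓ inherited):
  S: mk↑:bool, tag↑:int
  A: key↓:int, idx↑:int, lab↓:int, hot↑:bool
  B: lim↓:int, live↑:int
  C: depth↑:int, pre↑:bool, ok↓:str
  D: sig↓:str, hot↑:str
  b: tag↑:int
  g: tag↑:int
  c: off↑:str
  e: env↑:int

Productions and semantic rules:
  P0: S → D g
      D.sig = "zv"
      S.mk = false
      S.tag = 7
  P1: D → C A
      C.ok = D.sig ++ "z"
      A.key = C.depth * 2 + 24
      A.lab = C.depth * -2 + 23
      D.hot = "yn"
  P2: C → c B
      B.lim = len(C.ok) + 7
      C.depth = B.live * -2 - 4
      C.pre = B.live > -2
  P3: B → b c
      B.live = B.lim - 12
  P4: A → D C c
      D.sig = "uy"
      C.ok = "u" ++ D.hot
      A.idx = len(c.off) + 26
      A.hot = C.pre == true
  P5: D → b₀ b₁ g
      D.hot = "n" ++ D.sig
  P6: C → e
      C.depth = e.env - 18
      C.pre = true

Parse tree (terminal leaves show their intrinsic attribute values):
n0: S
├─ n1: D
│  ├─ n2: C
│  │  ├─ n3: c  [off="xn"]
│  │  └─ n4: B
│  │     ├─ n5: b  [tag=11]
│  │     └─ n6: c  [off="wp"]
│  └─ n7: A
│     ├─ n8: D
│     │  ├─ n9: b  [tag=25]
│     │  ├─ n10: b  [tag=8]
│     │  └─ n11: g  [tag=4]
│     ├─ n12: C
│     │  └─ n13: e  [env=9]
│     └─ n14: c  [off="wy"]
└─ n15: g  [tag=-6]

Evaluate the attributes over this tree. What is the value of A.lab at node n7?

23

1. n1.sig = "zv"  ["zv"]
2. n2.ok = "zvz"  [D.sig ++ "z"]
3. n3.off = "xn"  [terminal]
4. n4.lim = 10  [len(C.ok) + 7]
5. n5.tag = 11  [terminal]
6. n6.off = "wp"  [terminal]
7. n4.live = -2  [B.lim - 12]
8. n2.depth = 0  [B.live * -2 - 4]
9. n2.pre = false  [B.live > -2]
10. n7.key = 24  [C.depth * 2 + 24]
11. n7.lab = 23  [C.depth * -2 + 23]
12. n8.sig = "uy"  ["uy"]
13. n9.tag = 25  [terminal]
14. n10.tag = 8  [terminal]
15. n11.tag = 4  [terminal]
16. n8.hot = "nuy"  ["n" ++ D.sig]
17. n12.ok = "unuy"  ["u" ++ D.hot]
18. n13.env = 9  [terminal]
19. n12.depth = -9  [e.env - 18]
20. n12.pre = true  [true]
21. n14.off = "wy"  [terminal]
22. n7.idx = 28  [len(c.off) + 26]
23. n7.hot = true  [C.pre == true]
24. n1.hot = "yn"  ["yn"]
25. n15.tag = -6  [terminal]
26. n0.mk = false  [false]
27. n0.tag = 7  [7]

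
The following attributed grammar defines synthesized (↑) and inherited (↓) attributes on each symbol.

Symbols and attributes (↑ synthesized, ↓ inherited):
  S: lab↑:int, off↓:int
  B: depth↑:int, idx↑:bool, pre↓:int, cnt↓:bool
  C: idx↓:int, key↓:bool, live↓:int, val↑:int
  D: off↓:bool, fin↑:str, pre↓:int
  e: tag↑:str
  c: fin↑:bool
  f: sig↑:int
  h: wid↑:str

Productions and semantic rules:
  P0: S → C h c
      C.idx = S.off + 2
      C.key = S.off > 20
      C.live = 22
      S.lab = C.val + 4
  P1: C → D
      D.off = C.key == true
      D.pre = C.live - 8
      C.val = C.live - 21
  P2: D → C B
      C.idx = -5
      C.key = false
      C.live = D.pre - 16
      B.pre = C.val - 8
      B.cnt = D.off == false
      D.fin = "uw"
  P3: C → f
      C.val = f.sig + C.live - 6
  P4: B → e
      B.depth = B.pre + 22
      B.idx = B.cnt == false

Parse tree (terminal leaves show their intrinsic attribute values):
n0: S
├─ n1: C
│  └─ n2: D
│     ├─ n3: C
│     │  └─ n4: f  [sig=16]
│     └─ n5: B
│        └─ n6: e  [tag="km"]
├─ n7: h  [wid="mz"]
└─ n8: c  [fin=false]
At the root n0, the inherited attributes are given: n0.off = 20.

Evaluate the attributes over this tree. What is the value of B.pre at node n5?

0

1. n0.off = 20  [given at root]
2. n1.idx = 22  [S.off + 2]
3. n1.key = false  [S.off > 20]
4. n1.live = 22  [22]
5. n2.off = false  [C.key == true]
6. n2.pre = 14  [C.live - 8]
7. n3.idx = -5  [-5]
8. n3.key = false  [false]
9. n3.live = -2  [D.pre - 16]
10. n4.sig = 16  [terminal]
11. n3.val = 8  [f.sig + C.live - 6]
12. n5.pre = 0  [C.val - 8]
13. n5.cnt = true  [D.off == false]
14. n6.tag = "km"  [terminal]
15. n5.depth = 22  [B.pre + 22]
16. n5.idx = false  [B.cnt == false]
17. n2.fin = "uw"  ["uw"]
18. n1.val = 1  [C.live - 21]
19. n7.wid = "mz"  [terminal]
20. n8.fin = false  [terminal]
21. n0.lab = 5  [C.val + 4]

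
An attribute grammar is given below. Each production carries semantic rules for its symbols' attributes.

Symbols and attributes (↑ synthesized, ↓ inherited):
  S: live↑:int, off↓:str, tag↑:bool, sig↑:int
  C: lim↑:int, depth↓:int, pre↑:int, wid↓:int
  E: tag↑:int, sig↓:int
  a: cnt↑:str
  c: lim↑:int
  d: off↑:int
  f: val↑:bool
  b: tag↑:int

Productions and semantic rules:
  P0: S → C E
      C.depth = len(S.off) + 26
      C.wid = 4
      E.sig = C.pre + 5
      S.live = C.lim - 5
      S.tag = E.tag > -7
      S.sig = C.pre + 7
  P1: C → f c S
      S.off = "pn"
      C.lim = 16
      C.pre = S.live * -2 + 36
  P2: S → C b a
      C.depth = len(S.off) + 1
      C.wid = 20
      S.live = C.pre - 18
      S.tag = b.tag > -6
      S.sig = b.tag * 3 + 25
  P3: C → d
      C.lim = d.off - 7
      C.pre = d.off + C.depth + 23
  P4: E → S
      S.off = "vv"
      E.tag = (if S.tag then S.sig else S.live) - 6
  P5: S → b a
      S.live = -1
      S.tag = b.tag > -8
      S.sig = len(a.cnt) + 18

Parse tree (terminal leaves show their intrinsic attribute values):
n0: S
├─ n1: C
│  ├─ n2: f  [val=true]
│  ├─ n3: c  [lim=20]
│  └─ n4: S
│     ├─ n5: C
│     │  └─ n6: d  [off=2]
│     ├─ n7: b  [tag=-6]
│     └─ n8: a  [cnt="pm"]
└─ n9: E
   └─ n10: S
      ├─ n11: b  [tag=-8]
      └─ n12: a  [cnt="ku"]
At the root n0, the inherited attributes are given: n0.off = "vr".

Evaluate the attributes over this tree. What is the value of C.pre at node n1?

16

1. n0.off = "vr"  [given at root]
2. n1.depth = 28  [len(S.off) + 26]
3. n1.wid = 4  [4]
4. n2.val = true  [terminal]
5. n3.lim = 20  [terminal]
6. n4.off = "pn"  ["pn"]
7. n5.depth = 3  [len(S.off) + 1]
8. n5.wid = 20  [20]
9. n6.off = 2  [terminal]
10. n5.lim = -5  [d.off - 7]
11. n5.pre = 28  [d.off + C.depth + 23]
12. n7.tag = -6  [terminal]
13. n8.cnt = "pm"  [terminal]
14. n4.live = 10  [C.pre - 18]
15. n4.tag = false  [b.tag > -6]
16. n4.sig = 7  [b.tag * 3 + 25]
17. n1.lim = 16  [16]
18. n1.pre = 16  [S.live * -2 + 36]
19. n9.sig = 21  [C.pre + 5]
20. n10.off = "vv"  ["vv"]
21. n11.tag = -8  [terminal]
22. n12.cnt = "ku"  [terminal]
23. n10.live = -1  [-1]
24. n10.tag = false  [b.tag > -8]
25. n10.sig = 20  [len(a.cnt) + 18]
26. n9.tag = -7  [(if S.tag then S.sig else S.live) - 6]
27. n0.live = 11  [C.lim - 5]
28. n0.tag = false  [E.tag > -7]
29. n0.sig = 23  [C.pre + 7]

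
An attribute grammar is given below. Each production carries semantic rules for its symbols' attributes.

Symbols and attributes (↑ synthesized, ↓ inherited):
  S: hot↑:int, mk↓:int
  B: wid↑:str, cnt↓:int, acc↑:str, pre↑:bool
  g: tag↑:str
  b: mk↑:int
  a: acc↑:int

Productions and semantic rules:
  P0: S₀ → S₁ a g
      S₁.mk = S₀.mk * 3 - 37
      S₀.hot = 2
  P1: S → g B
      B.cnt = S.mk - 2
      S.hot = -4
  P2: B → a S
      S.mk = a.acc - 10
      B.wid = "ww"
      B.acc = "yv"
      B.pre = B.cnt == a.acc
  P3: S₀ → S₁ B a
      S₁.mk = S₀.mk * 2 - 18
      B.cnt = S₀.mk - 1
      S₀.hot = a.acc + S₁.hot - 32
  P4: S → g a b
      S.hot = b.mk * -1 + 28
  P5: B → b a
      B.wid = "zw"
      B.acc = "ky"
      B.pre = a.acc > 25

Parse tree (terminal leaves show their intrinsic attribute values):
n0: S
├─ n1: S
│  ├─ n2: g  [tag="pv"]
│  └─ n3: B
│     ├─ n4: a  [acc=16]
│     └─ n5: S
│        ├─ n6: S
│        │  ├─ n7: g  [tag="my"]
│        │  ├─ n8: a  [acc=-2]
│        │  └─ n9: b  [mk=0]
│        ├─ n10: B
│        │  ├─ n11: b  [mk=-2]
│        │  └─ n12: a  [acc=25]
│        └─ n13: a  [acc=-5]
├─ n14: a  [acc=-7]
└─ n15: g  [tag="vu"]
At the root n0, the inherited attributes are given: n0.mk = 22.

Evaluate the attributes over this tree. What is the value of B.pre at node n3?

false

1. n0.mk = 22  [given at root]
2. n1.mk = 29  [S₀.mk * 3 - 37]
3. n2.tag = "pv"  [terminal]
4. n3.cnt = 27  [S.mk - 2]
5. n4.acc = 16  [terminal]
6. n5.mk = 6  [a.acc - 10]
7. n6.mk = -6  [S₀.mk * 2 - 18]
8. n7.tag = "my"  [terminal]
9. n8.acc = -2  [terminal]
10. n9.mk = 0  [terminal]
11. n6.hot = 28  [b.mk * -1 + 28]
12. n10.cnt = 5  [S₀.mk - 1]
13. n11.mk = -2  [terminal]
14. n12.acc = 25  [terminal]
15. n10.wid = "zw"  ["zw"]
16. n10.acc = "ky"  ["ky"]
17. n10.pre = false  [a.acc > 25]
18. n13.acc = -5  [terminal]
19. n5.hot = -9  [a.acc + S₁.hot - 32]
20. n3.wid = "ww"  ["ww"]
21. n3.acc = "yv"  ["yv"]
22. n3.pre = false  [B.cnt == a.acc]
23. n1.hot = -4  [-4]
24. n14.acc = -7  [terminal]
25. n15.tag = "vu"  [terminal]
26. n0.hot = 2  [2]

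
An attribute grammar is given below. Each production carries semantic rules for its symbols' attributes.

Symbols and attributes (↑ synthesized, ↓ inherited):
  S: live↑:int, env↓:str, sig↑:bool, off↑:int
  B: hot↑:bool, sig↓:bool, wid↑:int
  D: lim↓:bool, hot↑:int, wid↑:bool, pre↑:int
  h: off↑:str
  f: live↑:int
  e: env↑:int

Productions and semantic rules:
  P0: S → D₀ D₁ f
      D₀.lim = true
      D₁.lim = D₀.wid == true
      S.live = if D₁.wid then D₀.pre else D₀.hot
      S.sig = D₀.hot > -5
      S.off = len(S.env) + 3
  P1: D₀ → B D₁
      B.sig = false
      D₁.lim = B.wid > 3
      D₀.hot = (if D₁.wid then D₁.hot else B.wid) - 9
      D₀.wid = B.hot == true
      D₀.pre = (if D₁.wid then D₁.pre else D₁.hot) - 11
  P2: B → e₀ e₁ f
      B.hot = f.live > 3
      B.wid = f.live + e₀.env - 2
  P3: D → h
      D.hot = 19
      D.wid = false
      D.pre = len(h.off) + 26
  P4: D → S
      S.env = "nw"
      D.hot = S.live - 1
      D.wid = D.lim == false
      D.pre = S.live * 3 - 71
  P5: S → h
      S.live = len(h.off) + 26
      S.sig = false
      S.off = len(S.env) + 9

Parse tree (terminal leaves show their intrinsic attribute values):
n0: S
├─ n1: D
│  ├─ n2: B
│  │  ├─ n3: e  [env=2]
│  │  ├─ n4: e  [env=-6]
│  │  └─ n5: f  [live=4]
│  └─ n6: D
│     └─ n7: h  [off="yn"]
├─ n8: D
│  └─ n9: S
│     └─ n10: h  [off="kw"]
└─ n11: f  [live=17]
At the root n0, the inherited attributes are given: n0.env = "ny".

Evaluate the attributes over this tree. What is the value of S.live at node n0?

-5

1. n0.env = "ny"  [given at root]
2. n1.lim = true  [true]
3. n2.sig = false  [false]
4. n3.env = 2  [terminal]
5. n4.env = -6  [terminal]
6. n5.live = 4  [terminal]
7. n2.hot = true  [f.live > 3]
8. n2.wid = 4  [f.live + e₀.env - 2]
9. n6.lim = true  [B.wid > 3]
10. n7.off = "yn"  [terminal]
11. n6.hot = 19  [19]
12. n6.wid = false  [false]
13. n6.pre = 28  [len(h.off) + 26]
14. n1.hot = -5  [(if D₁.wid then D₁.hot else B.wid) - 9]
15. n1.wid = true  [B.hot == true]
16. n1.pre = 8  [(if D₁.wid then D₁.pre else D₁.hot) - 11]
17. n8.lim = true  [D₀.wid == true]
18. n9.env = "nw"  ["nw"]
19. n10.off = "kw"  [terminal]
20. n9.live = 28  [len(h.off) + 26]
21. n9.sig = false  [false]
22. n9.off = 11  [len(S.env) + 9]
23. n8.hot = 27  [S.live - 1]
24. n8.wid = false  [D.lim == false]
25. n8.pre = 13  [S.live * 3 - 71]
26. n11.live = 17  [terminal]
27. n0.live = -5  [if D₁.wid then D₀.pre else D₀.hot]
28. n0.sig = false  [D₀.hot > -5]
29. n0.off = 5  [len(S.env) + 3]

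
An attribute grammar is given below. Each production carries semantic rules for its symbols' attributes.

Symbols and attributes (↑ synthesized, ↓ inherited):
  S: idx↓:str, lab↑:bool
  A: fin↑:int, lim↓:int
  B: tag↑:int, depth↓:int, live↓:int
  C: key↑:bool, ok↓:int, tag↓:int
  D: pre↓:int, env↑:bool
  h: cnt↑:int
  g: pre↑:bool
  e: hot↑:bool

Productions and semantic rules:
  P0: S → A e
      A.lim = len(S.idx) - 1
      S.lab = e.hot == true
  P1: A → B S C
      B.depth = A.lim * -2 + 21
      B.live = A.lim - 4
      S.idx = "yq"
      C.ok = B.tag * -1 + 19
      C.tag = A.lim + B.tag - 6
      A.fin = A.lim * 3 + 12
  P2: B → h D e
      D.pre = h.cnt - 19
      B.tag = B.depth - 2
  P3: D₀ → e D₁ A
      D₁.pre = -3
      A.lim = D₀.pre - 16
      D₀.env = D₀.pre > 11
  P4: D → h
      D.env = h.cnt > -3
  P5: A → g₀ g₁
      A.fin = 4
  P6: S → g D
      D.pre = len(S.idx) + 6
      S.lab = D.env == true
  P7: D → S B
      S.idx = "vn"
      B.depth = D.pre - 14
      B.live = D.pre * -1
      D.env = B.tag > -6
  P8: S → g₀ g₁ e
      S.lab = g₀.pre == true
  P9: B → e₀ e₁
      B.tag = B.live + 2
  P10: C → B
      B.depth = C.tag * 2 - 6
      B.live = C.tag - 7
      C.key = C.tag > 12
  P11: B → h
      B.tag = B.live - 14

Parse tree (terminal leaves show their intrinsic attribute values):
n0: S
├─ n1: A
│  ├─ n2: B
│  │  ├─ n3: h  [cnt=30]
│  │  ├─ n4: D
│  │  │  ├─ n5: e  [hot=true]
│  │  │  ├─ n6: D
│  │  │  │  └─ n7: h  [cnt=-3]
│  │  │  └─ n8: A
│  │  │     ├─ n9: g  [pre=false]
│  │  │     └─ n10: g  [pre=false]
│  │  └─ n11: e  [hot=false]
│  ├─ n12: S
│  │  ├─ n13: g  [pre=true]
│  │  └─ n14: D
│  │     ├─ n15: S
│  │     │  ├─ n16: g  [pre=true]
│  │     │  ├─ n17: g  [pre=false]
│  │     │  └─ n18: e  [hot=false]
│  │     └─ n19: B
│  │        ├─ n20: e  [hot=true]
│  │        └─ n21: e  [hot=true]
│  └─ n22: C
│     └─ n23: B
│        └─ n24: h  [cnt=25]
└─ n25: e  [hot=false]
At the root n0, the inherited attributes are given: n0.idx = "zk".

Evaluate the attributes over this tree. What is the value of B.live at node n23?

1. n0.idx = "zk"  [given at root]
2. n1.lim = 1  [len(S.idx) - 1]
3. n2.depth = 19  [A.lim * -2 + 21]
4. n2.live = -3  [A.lim - 4]
5. n3.cnt = 30  [terminal]
6. n4.pre = 11  [h.cnt - 19]
7. n5.hot = true  [terminal]
8. n6.pre = -3  [-3]
9. n7.cnt = -3  [terminal]
10. n6.env = false  [h.cnt > -3]
11. n8.lim = -5  [D₀.pre - 16]
12. n9.pre = false  [terminal]
13. n10.pre = false  [terminal]
14. n8.fin = 4  [4]
15. n4.env = false  [D₀.pre > 11]
16. n11.hot = false  [terminal]
17. n2.tag = 17  [B.depth - 2]
18. n12.idx = "yq"  ["yq"]
19. n13.pre = true  [terminal]
20. n14.pre = 8  [len(S.idx) + 6]
21. n15.idx = "vn"  ["vn"]
22. n16.pre = true  [terminal]
23. n17.pre = false  [terminal]
24. n18.hot = false  [terminal]
25. n15.lab = true  [g₀.pre == true]
26. n19.depth = -6  [D.pre - 14]
27. n19.live = -8  [D.pre * -1]
28. n20.hot = true  [terminal]
29. n21.hot = true  [terminal]
30. n19.tag = -6  [B.live + 2]
31. n14.env = false  [B.tag > -6]
32. n12.lab = false  [D.env == true]
33. n22.ok = 2  [B.tag * -1 + 19]
34. n22.tag = 12  [A.lim + B.tag - 6]
35. n23.depth = 18  [C.tag * 2 - 6]
36. n23.live = 5  [C.tag - 7]
37. n24.cnt = 25  [terminal]
38. n23.tag = -9  [B.live - 14]
39. n22.key = false  [C.tag > 12]
40. n1.fin = 15  [A.lim * 3 + 12]
41. n25.hot = false  [terminal]
42. n0.lab = false  [e.hot == true]

5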